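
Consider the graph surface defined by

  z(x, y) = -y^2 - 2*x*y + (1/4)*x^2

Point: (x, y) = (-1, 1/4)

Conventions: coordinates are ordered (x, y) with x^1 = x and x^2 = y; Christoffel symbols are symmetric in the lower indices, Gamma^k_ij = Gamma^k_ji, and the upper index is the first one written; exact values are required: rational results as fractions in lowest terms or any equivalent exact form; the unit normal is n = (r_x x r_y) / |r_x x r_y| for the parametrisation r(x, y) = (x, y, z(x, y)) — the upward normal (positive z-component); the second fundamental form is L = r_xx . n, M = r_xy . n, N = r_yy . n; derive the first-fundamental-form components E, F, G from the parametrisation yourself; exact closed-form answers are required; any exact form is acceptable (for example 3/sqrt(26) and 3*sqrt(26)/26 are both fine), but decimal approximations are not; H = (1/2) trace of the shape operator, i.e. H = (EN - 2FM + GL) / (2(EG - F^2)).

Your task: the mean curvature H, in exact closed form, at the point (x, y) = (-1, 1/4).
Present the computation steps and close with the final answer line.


z_x = -1, z_y = 3/2, z_xx = 1/2, z_xy = -2, z_yy = -2
E = 2, F = -3/2, G = 13/4; answer radicand W^2 = 17/4
unnormalised second-form numerators: l = 1/2, m = -2, n = -2; L = l/sqrt(17/4), and similarly M = m/sqrt(W^2), N = n/sqrt(W^2)
H = (E*n - 2*F*m + G*l) / (2*(EG - F^2)*sqrt(W^2)); E*n - 2*F*m + G*l = -67/8, EG - F^2 = 17/4, so H = (-67/68)/sqrt(17/4)

Answer: H = -67*sqrt(17)/578


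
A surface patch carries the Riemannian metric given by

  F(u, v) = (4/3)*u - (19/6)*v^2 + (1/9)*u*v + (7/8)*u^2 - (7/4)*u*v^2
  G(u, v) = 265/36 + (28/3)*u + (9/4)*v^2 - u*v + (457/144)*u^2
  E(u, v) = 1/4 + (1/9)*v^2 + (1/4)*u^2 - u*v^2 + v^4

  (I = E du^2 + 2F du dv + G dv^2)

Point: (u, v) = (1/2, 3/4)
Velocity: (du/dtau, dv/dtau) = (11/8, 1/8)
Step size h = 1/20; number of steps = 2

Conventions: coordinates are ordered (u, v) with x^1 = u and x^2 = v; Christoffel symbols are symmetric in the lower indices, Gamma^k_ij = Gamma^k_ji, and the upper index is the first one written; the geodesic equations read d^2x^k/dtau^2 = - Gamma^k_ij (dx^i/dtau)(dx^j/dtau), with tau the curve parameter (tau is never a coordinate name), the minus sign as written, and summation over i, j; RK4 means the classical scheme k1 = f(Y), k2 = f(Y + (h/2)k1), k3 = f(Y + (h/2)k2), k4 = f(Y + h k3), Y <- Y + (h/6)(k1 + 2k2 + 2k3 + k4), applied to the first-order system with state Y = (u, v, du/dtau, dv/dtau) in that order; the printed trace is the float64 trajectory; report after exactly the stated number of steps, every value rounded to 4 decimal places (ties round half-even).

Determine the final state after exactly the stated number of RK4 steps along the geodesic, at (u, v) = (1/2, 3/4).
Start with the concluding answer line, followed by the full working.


Answer: u = 0.6366, v = 0.7612, du/dtau = 1.3570, dv/dtau = 0.0990

f(Y) = (du/dtau, dv/dtau, -Gamma^u_ij Y'^i Y'^j, -Gamma^v_ij Y'^i Y'^j) with the Gammas evaluated at the stage position; h = 0.050000; intermediate values shown to 6 dp
step 0: u = 0.5000, v = 0.7500, du/dtau = 1.3750, dv/dtau = 0.1250
step 1:
  k1: at (u, v) = (0.500000, 0.750000), (du/dtau, dv/dtau) = (1.375000, 0.125000); Gamma_uuu = -0.295355, Gamma_uuv = 4.062790, Gamma_uvv = -42.251877, Gamma_vuu = 0.026076, Gamma_vuv = 0.827639, Gamma_vvv = -4.043850; k1 = (1.375000, 0.125000, -0.177992, -0.270617)
  k2: at (u, v) = (0.534375, 0.753125), (du/dtau, dv/dtau) = (1.370550, 0.118235); Gamma_uuu = -0.261081, Gamma_uuv = 3.912031, Gamma_uvv = -42.786079, Gamma_vuu = 0.033939, Gamma_vuv = 0.789023, Gamma_vvv = -3.894749; k2 = (1.370550, 0.118235, -0.179320, -0.265023)
  k3: at (u, v) = (0.534264, 0.752956), (du/dtau, dv/dtau) = (1.370517, 0.118374); Gamma_uuu = -0.260655, Gamma_uuv = 3.909339, Gamma_uvv = -42.779305, Gamma_vuu = 0.034046, Gamma_vuv = 0.788609, Gamma_vvv = -3.891964; k3 = (1.370517, 0.118374, -0.179418, -0.265292)
  k4: at (u, v) = (0.568526, 0.755919), (du/dtau, dv/dtau) = (1.366029, 0.111735); Gamma_uuu = -0.228390, Gamma_uuv = 3.756413, Gamma_uvv = -43.297578, Gamma_vuu = 0.041217, Gamma_vuv = 0.751694, Gamma_vvv = -3.739798; k4 = (1.366029, 0.111735, -0.179965, -0.259690)
  Y <- Y + (h/6)(k1 + 2k2 + 2k3 + k4): u = 0.5685, v = 0.7559, du/dtau = 1.3660, dv/dtau = 0.1117
step 2:
  k1: at (u, v) = (0.568526, 0.755916), (du/dtau, dv/dtau) = (1.366038, 0.111742); Gamma_uuu = -0.228382, Gamma_uuv = 3.756361, Gamma_uvv = -43.297506, Gamma_vuu = 0.041219, Gamma_vuv = 0.751685, Gamma_vvv = -3.739745; k1 = (1.366038, 0.111742, -0.179972, -0.259703)
  k2: at (u, v) = (0.602677, 0.758710), (du/dtau, dv/dtau) = (1.361539, 0.105250); Gamma_uuu = -0.198035, Gamma_uuv = 3.601318, Gamma_uvv = -43.800647, Gamma_vuu = 0.047763, Gamma_vuv = 0.716422, Gamma_vvv = -3.584634; k2 = (1.361539, 0.105250, -0.179832, -0.254162)
  k3: at (u, v) = (0.602565, 0.758548), (du/dtau, dv/dtau) = (1.361542, 0.105388); Gamma_uuu = -0.197680, Gamma_uuv = 3.598802, Gamma_uvv = -43.794090, Gamma_vuu = 0.047851, Gamma_vuv = 0.716073, Gamma_vvv = -3.582020; k3 = (1.361542, 0.105388, -0.179923, -0.254420)
  k4: at (u, v) = (0.636603, 0.761186), (du/dtau, dv/dtau) = (1.357042, 0.099021); Gamma_uuu = -0.169272, Gamma_uuv = 3.442134, Gamma_uvv = -44.283514, Gamma_vuu = 0.053798, Gamma_vuv = 0.682516, Gamma_vvv = -3.424525; k4 = (1.357042, 0.099021, -0.179146, -0.248921)
  Y <- Y + (h/6)(k1 + 2k2 + 2k3 + k4): u = 0.6366, v = 0.7612, du/dtau = 1.3570, dv/dtau = 0.0990


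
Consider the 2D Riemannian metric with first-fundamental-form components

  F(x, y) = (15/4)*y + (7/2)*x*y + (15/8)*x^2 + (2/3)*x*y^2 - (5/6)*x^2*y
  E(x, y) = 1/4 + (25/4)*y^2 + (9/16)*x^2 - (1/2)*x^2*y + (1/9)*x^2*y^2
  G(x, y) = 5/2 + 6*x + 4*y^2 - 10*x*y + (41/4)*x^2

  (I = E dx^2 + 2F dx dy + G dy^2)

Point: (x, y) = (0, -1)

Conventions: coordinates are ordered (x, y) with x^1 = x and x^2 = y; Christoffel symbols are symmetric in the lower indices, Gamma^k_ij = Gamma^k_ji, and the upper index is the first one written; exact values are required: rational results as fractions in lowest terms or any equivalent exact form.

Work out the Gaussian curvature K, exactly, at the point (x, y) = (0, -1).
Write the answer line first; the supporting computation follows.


Answer: K = 8748/203401

E = 13/2, F = -15/4, G = 13/2, EG - F^2 = 451/16 at the point
E_x = 0, E_y = -25/2, F_x = -17/6, F_y = 15/4, G_x = 16, G_y = -8
E_yy = 25/2, F_xy = 13/6, G_xx = 41/2
Apply the Brioschi formula K = (det M1 - det M2)/(EG - F^2)^2 over the derivative matrices of E, F, G.
M1 = [[-E_yy/2 + F_xy - G_xx/2, E_x/2, F_x - E_y/2], [F_y - G_x/2, E, F], [G_y/2, F, G]] = [[-43/3, 0, 41/12], [-17/4, 13/2, -15/4], [-4, -15/4, 13/2]]; det M1 = -16687/64
M2 = [[0, E_y/2, G_x/2], [E_y/2, E, F], [G_x/2, F, G]] = [[0, -25/4, 8], [-25/4, 13/2, -15/4], [8, -15/4, 13/2]]; det M2 = -9437/32
det M1 - det M2 = 2187/64; K = 2187/64 / (451/16)^2 = 8748/203401


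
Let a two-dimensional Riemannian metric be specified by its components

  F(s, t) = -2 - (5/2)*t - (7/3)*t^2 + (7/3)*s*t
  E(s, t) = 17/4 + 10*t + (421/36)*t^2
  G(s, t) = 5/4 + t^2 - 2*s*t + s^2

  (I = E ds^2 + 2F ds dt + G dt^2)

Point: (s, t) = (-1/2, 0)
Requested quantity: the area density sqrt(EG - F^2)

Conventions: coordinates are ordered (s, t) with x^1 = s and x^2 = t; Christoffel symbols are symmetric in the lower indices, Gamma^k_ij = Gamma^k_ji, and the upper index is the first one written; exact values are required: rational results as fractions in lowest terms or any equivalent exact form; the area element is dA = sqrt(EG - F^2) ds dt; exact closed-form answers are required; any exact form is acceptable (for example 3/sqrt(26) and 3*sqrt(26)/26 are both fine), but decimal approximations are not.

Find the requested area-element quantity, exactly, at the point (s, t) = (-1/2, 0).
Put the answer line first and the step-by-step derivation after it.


Answer: sqrt(EG - F^2) = sqrt(38)/4

E = 17/4, F = -2, G = 3/2; EG - F^2 = 19/8


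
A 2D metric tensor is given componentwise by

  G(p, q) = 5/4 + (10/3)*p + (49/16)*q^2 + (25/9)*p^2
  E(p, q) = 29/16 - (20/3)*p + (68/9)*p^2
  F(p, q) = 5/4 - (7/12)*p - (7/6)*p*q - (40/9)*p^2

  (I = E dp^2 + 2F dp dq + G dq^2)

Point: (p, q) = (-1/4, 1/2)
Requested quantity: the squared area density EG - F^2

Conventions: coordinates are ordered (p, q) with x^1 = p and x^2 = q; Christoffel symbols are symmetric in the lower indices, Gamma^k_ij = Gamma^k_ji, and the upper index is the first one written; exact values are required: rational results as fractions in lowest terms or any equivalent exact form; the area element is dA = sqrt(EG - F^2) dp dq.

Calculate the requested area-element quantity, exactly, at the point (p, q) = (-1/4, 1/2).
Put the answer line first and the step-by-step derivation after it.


Answer: EG - F^2 = 311893/82944

E = 569/144, F = 91/72, G = 781/576; EG - F^2 = 311893/82944


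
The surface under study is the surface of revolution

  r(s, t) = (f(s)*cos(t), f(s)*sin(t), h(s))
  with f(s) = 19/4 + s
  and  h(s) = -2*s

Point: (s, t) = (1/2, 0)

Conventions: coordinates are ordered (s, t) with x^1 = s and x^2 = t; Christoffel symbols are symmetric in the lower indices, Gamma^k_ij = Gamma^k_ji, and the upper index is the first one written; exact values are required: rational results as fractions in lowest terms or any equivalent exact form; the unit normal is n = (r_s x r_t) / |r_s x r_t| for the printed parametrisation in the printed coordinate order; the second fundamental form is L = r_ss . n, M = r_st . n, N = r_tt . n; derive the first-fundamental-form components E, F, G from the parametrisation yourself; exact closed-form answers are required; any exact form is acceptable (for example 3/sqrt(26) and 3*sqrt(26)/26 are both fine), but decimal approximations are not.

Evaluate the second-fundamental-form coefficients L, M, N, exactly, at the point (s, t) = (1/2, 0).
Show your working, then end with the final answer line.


f = 21/4, f' = 1, f'' = 0, h' = -2, h'' = 0
E = 5, F = 0, G = 441/16; answer radicand W^2 = 5
unnormalised second-form numerators: l = 0, m = 0, n = -21/2; L = l/sqrt(5), and similarly M = m/sqrt(W^2), N = n/sqrt(W^2)

Answer: L = 0, M = 0, N = -21*sqrt(5)/10


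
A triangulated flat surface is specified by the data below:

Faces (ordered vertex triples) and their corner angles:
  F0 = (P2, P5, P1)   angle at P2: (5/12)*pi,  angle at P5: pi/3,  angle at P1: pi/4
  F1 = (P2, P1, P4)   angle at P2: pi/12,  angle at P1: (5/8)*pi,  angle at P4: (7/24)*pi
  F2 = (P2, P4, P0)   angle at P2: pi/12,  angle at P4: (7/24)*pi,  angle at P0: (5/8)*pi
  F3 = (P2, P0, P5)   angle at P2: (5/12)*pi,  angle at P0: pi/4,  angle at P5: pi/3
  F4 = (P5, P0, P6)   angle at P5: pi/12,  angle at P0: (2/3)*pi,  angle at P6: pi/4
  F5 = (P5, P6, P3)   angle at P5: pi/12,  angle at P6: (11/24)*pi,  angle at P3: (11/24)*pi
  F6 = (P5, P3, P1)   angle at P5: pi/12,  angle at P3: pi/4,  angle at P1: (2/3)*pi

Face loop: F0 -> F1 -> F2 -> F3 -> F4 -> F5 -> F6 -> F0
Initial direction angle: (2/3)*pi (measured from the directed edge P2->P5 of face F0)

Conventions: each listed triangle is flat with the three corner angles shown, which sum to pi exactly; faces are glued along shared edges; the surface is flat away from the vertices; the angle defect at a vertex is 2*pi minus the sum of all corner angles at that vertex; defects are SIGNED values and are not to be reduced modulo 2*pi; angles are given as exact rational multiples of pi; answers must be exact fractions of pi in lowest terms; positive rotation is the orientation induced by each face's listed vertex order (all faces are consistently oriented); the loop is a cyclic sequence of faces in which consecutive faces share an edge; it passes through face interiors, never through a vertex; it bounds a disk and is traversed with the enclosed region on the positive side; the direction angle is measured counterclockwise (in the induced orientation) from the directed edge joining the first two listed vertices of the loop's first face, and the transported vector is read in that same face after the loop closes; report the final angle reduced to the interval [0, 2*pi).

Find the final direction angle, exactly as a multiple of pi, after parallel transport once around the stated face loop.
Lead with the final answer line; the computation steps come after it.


Answer: final direction angle = (3/4)*pi

enclosed vertex P2: corner angles sum to pi, defect = 2*pi - pi = pi
enclosed vertex P5: corner angles sum to (11/12)*pi, defect = 2*pi - (11/12)*pi = (13/12)*pi
the final direction is the initial angle plus the enclosed defects, taken mod 2*pi in the induced orientation
final angle = (2/3)*pi + (25/12)*pi = (3/4)*pi (mod 2*pi)


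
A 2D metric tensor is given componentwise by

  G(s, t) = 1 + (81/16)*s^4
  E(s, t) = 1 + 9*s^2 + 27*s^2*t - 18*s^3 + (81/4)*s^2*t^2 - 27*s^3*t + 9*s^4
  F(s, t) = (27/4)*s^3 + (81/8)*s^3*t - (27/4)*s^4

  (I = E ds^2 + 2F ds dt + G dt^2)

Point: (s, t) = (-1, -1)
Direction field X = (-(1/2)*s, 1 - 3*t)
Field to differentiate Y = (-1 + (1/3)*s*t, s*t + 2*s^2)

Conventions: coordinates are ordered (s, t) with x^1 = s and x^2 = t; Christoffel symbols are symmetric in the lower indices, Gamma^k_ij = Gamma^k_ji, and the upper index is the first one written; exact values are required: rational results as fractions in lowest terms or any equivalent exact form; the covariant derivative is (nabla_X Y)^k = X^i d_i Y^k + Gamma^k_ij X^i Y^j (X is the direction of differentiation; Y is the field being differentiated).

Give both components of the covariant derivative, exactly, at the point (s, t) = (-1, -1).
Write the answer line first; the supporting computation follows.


Answer: (nabla_X Y)^s = -579/266, (nabla_X Y)^t = -1459/266

E = 13/4, F = -27/8, G = 97/16 at the point
E_s = -27/2, E_t = 27/2, F_s = 135/8, F_t = -81/8, G_s = -81/4, G_t = 0
EG - F^2 = 133/16;  g^inv = (16/133) * [[97/16, 27/8], [27/8, 13/4]]
first-kind symbols [ij,l] = (1/2)(d_i g_jl + d_j g_il - d_l g_ij): [ss,s] = E_s/2 = -27/4, [ss,t] = F_s - E_t/2 = 81/8, [st,s] = E_t/2 = 27/4, [st,t] = G_s/2 = -81/8, [tt,s] = F_t - G_s/2 = 0, [tt,t] = G_t/2 = 0
Gamma^s_ij = (G*[ij,s] - F*[ij,t])/(EG - F^2), Gamma^t_ij = (E*[ij,t] - F*[ij,s])/(EG - F^2)
Gamma_sss = -108/133, Gamma_sst = 108/133, Gamma_stt = 0, Gamma_tss = 162/133, Gamma_tst = -162/133, Gamma_ttt = 0
X = (1/2, 4), Y = (-2/3, 3) at the point


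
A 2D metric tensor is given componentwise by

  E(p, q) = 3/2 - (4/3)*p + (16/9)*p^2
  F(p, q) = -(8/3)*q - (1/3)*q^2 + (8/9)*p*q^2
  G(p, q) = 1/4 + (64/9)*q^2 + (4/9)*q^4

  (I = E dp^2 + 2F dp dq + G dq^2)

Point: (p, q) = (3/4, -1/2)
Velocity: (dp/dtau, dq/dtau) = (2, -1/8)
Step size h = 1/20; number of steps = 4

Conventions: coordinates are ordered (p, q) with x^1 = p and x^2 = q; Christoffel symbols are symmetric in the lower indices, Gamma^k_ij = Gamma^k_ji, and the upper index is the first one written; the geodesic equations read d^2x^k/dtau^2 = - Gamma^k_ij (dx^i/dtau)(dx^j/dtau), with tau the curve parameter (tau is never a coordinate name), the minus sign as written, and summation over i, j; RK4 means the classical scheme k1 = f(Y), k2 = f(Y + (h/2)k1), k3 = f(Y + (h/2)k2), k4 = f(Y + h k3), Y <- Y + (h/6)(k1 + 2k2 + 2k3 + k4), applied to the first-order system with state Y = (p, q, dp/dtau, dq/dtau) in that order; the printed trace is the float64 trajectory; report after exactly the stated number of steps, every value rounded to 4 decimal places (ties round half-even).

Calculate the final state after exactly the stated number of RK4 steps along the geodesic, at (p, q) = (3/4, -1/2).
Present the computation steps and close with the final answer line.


f(Y) = (dp/dtau, dq/dtau, -Gamma^p_ij Y'^i Y'^j, -Gamma^q_ij Y'^i Y'^j) with the Gammas evaluated at the stage position; h = 0.050000; intermediate values shown to 6 dp
step 0: p = 0.7500, q = -0.5000, dp/dtau = 2.0000, dq/dtau = -0.1250
step 1:
  k1: at (p, q) = (0.750000, -0.500000), (dp/dtau, dq/dtau) = (2.000000, -0.125000); Gamma_ppp = 0.980645, Gamma_ppq = 0.000000, Gamma_pqq = -0.903226, Gamma_qpp = -0.567742, Gamma_qpq = 0.000000, Gamma_qqq = -1.161290; k1 = (2.000000, -0.125000, -3.908468, 2.289113)
  k2: at (p, q) = (0.800000, -0.503125), (dp/dtau, dq/dtau) = (1.902288, -0.067772); Gamma_ppp = 1.039375, Gamma_ppq = 0.000000, Gamma_pqq = -0.856714, Gamma_qpp = -0.610465, Gamma_qpq = 0.000000, Gamma_qqq = -1.183342; k2 = (1.902288, -0.067772, -3.757252, 2.214524)
  k3: at (p, q) = (0.797557, -0.501694), (dp/dtau, dq/dtau) = (1.906069, -0.069637); Gamma_ppp = 1.036423, Gamma_ppq = 0.000000, Gamma_pqq = -0.859943, Gamma_qpp = -0.609686, Gamma_qpq = 0.000000, Gamma_qqq = -1.183786; k3 = (1.906069, -0.069637, -3.761256, 2.220788)
  k4: at (p, q) = (0.845303, -0.503482), (dp/dtau, dq/dtau) = (1.811937, -0.013961); Gamma_ppp = 1.069800, Gamma_ppq = 0.000000, Gamma_pqq = -0.813639, Gamma_qpp = -0.636356, Gamma_qpq = 0.000000, Gamma_qqq = -1.208511; k4 = (1.811937, -0.013961, -3.512120, 2.089468)
  Y <- Y + (h/6)(k1 + 2k2 + 2k3 + k4): p = 0.8452, q = -0.5034, dp/dtau = 1.8129, dq/dtau = -0.0146
step 2:
  k1: at (p, q) = (0.845239, -0.503448), (dp/dtau, dq/dtau) = (1.812853, -0.014590); Gamma_ppp = 1.069750, Gamma_ppq = 0.000000, Gamma_pqq = -0.813720, Gamma_qpp = -0.636351, Gamma_qpq = 0.000000, Gamma_qqq = -1.208520; k1 = (1.812853, -0.014590, -3.515493, 2.091585)
  k2: at (p, q) = (0.890560, -0.503813), (dp/dtau, dq/dtau) = (1.724966, 0.037700); Gamma_ppp = 1.083905, Gamma_ppq = 0.000000, Gamma_pqq = -0.769864, Gamma_qpp = -0.651117, Gamma_qpq = 0.000000, Gamma_qqq = -1.234612; k2 = (1.724966, 0.037700, -3.224074, 1.939158)
  k3: at (p, q) = (0.888363, -0.502506), (dp/dtau, dq/dtau) = (1.732251, 0.033889); Gamma_ppp = 1.082775, Gamma_ppq = 0.000000, Gamma_pqq = -0.772584, Gamma_qpp = -0.651523, Gamma_qpq = 0.000000, Gamma_qqq = -1.235242; k3 = (1.732251, 0.033889, -3.248190, 1.956439)
  k4: at (p, q) = (0.931851, -0.501754), (dp/dtau, dq/dtau) = (1.650444, 0.083232); Gamma_ppp = 1.084354, Gamma_ppq = 0.000000, Gamma_pqq = -0.731380, Gamma_qpp = -0.658573, Gamma_qpq = 0.000000, Gamma_qqq = -1.262100; k4 = (1.650444, 0.083232, -2.948675, 1.802672)
  Y <- Y + (h/6)(k1 + 2k2 + 2k3 + k4): p = 0.9317, q = -0.5017, dp/dtau = 1.6511, dq/dtau = 0.0828
step 3:
  k1: at (p, q) = (0.931720, -0.501683), (dp/dtau, dq/dtau) = (1.651114, 0.082789); Gamma_ppp = 1.084321, Gamma_ppq = 0.000000, Gamma_pqq = -0.731531, Gamma_qpp = -0.658613, Gamma_qpq = 0.000000, Gamma_qqq = -1.262133; k1 = (1.651114, 0.082789, -2.951038, 1.804147)
  k2: at (p, q) = (0.972998, -0.499613), (dp/dtau, dq/dtau) = (1.577338, 0.127892); Gamma_ppp = 1.076828, Gamma_ppq = 0.000000, Gamma_pqq = -0.694033, Gamma_qpp = -0.660420, Gamma_qpq = 0.000000, Gamma_qqq = -1.289465; k2 = (1.577338, 0.127892, -2.667791, 1.664213)
  k3: at (p, q) = (0.971153, -0.498486), (dp/dtau, dq/dtau) = (1.584419, 0.124394); Gamma_ppp = 1.076600, Gamma_ppq = 0.000000, Gamma_pqq = -0.696097, Gamma_qpp = -0.661299, Gamma_qpq = 0.000000, Gamma_qqq = -1.290269; k3 = (1.584419, 0.124394, -2.691909, 1.680080)
  k4: at (p, q) = (1.010941, -0.495463), (dp/dtau, dq/dtau) = (1.516519, 0.166793); Gamma_ppp = 1.063434, Gamma_ppq = 0.000000, Gamma_pqq = -0.661541, Gamma_qpp = -0.659800, Gamma_qpq = 0.000000, Gamma_qqq = -1.317986; k4 = (1.516519, 0.166793, -2.427313, 1.554092)
  Y <- Y + (h/6)(k1 + 2k2 + 2k3 + k4): p = 1.0108, q = -0.4954, dp/dtau = 1.5170, dq/dtau = 0.1665
step 4:
  k1: at (p, q) = (1.010813, -0.495398), (dp/dtau, dq/dtau) = (1.516966, 0.166512); Gamma_ppp = 1.063442, Gamma_ppq = 0.000000, Gamma_pqq = -0.661673, Gamma_qpp = -0.659863, Gamma_qpq = 0.000000, Gamma_qqq = -1.318027; k1 = (1.516966, 0.166512, -2.428833, 1.555011)
  k2: at (p, q) = (1.048737, -0.491236), (dp/dtau, dq/dtau) = (1.456245, 0.205388); Gamma_ppp = 1.046456, Gamma_ppq = 0.000000, Gamma_pqq = -0.630547, Gamma_qpp = -0.656439, Gamma_qpq = 0.000000, Gamma_qqq = -1.346208; k2 = (1.456245, 0.205388, -2.192569, 1.448866)
  k3: at (p, q) = (1.047219, -0.490264), (dp/dtau, dq/dtau) = (1.462152, 0.202734); Gamma_ppp = 1.046576, Gamma_ppq = 0.000000, Gamma_pqq = -0.632080, Gamma_qpp = -0.657426, Gamma_qpq = 0.000000, Gamma_qqq = -1.347137; k3 = (1.462152, 0.202734, -2.211483, 1.460872)
  k4: at (p, q) = (1.083920, -0.485262), (dp/dtau, dq/dtau) = (1.406392, 0.239556); Gamma_ppp = 1.027295, Gamma_ppq = 0.000000, Gamma_pqq = -0.603561, Gamma_qpp = -0.652832, Gamma_qpq = 0.000000, Gamma_qqq = -1.375840; k4 = (1.406392, 0.239556, -1.997290, 1.370217)
  Y <- Y + (h/6)(k1 + 2k2 + 2k3 + k4): p = 1.0838, q = -0.4852, dp/dtau = 1.4067, dq/dtau = 0.2394

Answer: p = 1.0838, q = -0.4852, dp/dtau = 1.4067, dq/dtau = 0.2394


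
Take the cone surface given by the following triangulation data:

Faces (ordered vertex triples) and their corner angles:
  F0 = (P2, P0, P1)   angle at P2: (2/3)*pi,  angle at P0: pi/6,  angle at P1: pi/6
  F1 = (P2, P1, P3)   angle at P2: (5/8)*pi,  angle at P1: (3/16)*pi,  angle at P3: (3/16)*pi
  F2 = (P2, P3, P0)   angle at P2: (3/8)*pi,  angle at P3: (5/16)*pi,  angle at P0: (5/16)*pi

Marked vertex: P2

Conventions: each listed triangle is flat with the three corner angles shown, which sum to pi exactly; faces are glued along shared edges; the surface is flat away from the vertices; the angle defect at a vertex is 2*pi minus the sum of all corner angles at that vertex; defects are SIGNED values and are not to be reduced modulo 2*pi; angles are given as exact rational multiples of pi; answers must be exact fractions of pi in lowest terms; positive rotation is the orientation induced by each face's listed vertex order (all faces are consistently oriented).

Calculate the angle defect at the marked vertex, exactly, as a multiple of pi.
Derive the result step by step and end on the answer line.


Sum of corner angles at P2: (5/3)*pi
defect = 2*pi - (5/3)*pi

Answer: defect(P2) = pi/3


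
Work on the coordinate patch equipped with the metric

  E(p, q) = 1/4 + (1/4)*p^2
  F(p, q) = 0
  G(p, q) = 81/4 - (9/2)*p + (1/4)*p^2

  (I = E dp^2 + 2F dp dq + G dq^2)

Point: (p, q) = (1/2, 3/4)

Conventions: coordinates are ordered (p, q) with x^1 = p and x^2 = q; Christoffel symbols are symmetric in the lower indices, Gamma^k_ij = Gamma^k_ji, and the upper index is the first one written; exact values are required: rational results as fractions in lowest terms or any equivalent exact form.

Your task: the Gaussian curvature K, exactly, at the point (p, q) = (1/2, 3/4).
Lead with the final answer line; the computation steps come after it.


Answer: K = -64/425

E = 5/16, F = 0, G = 289/16, EG - F^2 = 1445/256 at the point
E_p = 1/4, E_q = 0, F_p = 0, F_q = 0, G_p = -17/4, G_q = 0
E_qq = 0, F_pq = 0, G_pp = 1/2
Compute both Brioschi determinants and normalise by (EG - F^2)^2.
M1 = [[-E_qq/2 + F_pq - G_pp/2, E_p/2, F_p - E_q/2], [F_q - G_p/2, E, F], [G_q/2, F, G]] = [[-1/4, 1/8, 0], [17/8, 5/16, 0], [0, 0, 289/16]]; det M1 = -3179/512
M2 = [[0, E_q/2, G_p/2], [E_q/2, E, F], [G_p/2, F, G]] = [[0, 0, -17/8], [0, 5/16, 0], [-17/8, 0, 289/16]]; det M2 = -1445/1024
det M1 - det M2 = -4913/1024; K = -4913/1024 / (1445/256)^2 = -64/425


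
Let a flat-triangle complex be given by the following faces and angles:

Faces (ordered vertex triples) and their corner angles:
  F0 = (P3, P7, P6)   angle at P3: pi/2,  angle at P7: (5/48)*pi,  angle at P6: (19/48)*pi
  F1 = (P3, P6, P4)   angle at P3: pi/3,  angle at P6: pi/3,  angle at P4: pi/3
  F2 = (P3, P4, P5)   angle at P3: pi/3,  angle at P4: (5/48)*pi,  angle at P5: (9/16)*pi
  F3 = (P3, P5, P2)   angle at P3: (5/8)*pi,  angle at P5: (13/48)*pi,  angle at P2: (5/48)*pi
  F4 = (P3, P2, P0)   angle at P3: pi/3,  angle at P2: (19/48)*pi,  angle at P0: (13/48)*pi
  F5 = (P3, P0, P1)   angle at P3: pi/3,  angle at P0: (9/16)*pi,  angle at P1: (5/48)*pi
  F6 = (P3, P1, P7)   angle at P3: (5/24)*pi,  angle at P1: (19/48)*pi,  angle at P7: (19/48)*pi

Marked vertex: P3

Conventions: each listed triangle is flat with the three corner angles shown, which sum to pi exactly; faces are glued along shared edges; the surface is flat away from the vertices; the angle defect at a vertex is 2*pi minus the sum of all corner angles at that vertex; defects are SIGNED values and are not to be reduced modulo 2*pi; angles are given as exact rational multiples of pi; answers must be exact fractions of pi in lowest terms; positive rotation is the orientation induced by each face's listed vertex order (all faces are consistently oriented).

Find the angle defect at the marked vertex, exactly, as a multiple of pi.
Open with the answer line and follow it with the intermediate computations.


Answer: defect(P3) = (-2/3)*pi

Sum of corner angles at P3: (8/3)*pi
defect = 2*pi - (8/3)*pi


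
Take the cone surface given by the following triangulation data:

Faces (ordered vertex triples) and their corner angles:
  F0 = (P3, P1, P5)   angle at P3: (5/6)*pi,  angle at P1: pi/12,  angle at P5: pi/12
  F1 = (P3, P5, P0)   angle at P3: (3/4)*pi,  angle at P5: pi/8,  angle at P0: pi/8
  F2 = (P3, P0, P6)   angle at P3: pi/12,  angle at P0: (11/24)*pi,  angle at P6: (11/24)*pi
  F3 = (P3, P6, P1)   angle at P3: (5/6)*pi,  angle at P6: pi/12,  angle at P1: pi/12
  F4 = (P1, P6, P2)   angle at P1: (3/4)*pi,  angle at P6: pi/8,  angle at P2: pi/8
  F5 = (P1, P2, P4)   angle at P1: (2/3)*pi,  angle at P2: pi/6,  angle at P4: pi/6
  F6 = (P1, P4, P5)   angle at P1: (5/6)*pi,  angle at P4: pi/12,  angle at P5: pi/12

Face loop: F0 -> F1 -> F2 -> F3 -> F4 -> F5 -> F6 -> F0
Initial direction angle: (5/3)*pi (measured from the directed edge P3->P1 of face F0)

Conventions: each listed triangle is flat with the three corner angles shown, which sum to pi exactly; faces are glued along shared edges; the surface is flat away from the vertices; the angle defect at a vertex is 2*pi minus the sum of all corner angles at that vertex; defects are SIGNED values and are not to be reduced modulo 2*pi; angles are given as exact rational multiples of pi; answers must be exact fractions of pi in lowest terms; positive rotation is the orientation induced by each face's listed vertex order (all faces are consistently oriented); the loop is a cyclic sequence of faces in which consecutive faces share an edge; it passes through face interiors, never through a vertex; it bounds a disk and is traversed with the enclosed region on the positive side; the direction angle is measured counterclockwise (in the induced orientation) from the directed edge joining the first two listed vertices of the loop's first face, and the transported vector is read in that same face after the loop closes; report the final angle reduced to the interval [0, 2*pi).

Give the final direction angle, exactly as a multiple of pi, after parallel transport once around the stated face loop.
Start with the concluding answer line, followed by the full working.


Answer: final direction angle = (3/4)*pi

enclosed vertex P1: corner angles sum to (29/12)*pi, defect = 2*pi - (29/12)*pi = (-5/12)*pi
enclosed vertex P3: corner angles sum to (5/2)*pi, defect = 2*pi - (5/2)*pi = -pi/2
by Gauss-Bonnet the loop rotates the vector by the enclosed defect sum (positive orientation, mod 2*pi)
final angle = (5/3)*pi - (11/12)*pi = (3/4)*pi (mod 2*pi)


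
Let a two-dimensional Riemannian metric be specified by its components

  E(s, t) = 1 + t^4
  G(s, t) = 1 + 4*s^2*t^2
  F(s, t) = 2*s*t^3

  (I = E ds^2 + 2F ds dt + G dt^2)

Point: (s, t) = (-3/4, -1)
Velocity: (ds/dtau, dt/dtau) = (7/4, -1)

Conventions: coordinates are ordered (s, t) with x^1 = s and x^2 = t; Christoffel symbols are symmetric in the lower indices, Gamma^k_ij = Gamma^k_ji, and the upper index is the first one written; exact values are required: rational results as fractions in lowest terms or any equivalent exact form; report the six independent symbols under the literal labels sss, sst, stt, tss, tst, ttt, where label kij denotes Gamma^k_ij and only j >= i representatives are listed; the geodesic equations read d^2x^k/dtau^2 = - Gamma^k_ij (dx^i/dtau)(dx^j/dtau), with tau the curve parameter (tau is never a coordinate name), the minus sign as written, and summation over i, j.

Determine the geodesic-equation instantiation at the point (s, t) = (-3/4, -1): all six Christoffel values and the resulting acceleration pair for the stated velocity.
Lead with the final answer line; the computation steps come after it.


Answer: Gamma_sss = 0, Gamma_sst = -8/17, Gamma_stt = -6/17, Gamma_tss = 0, Gamma_tst = -12/17, Gamma_ttt = -9/17; accelerations (d^2s/dtau^2, d^2t/dtau^2) = (-22/17, -33/17)

E = 2, F = 3/2, G = 13/4 at the point
E_s = 0, E_t = -4, F_s = -2, F_t = -9/2, G_s = -6, G_t = -9/2
EG - F^2 = 17/4;  g^inv = (4/17) * [[13/4, -3/2], [-3/2, 2]]
first-kind symbols [ij,l] = (1/2)(d_i g_jl + d_j g_il - d_l g_ij): [ss,s] = E_s/2 = 0, [ss,t] = F_s - E_t/2 = 0, [st,s] = E_t/2 = -2, [st,t] = G_s/2 = -3, [tt,s] = F_t - G_s/2 = -3/2, [tt,t] = G_t/2 = -9/4
Gamma^s_ij = (G*[ij,s] - F*[ij,t])/(EG - F^2), Gamma^t_ij = (E*[ij,t] - F*[ij,s])/(EG - F^2)
Gamma_sss = 0, Gamma_sst = -8/17, Gamma_stt = -6/17, Gamma_tss = 0, Gamma_tst = -12/17, Gamma_ttt = -9/17
d^2s/dtau^2 = -(Gamma_sss*(7/4)^2 + 2*Gamma_sst*(7/4)*(-1) + Gamma_stt*(-1)^2) = -22/17
d^2t/dtau^2 = -(Gamma_tss*(7/4)^2 + 2*Gamma_tst*(7/4)*(-1) + Gamma_ttt*(-1)^2) = -33/17


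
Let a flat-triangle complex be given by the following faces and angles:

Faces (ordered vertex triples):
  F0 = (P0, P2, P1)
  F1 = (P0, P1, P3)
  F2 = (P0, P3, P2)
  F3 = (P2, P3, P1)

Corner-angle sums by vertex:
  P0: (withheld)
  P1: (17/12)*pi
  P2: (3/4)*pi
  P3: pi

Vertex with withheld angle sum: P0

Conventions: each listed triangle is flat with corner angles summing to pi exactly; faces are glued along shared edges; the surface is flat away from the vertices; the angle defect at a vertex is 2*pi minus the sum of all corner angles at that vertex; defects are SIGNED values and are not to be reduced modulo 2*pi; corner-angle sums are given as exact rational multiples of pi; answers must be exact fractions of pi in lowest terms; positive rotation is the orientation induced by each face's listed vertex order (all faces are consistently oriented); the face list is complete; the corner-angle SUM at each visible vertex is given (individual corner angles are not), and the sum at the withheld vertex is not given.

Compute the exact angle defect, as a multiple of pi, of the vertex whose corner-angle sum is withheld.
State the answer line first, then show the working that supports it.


Answer: defect(P0) = (7/6)*pi

V = 4, E = 6, F = 4; chi = V - E + F = 2
Gauss-Bonnet: total defect = 2*pi*chi = 4*pi; visible defects sum to (17/6)*pi


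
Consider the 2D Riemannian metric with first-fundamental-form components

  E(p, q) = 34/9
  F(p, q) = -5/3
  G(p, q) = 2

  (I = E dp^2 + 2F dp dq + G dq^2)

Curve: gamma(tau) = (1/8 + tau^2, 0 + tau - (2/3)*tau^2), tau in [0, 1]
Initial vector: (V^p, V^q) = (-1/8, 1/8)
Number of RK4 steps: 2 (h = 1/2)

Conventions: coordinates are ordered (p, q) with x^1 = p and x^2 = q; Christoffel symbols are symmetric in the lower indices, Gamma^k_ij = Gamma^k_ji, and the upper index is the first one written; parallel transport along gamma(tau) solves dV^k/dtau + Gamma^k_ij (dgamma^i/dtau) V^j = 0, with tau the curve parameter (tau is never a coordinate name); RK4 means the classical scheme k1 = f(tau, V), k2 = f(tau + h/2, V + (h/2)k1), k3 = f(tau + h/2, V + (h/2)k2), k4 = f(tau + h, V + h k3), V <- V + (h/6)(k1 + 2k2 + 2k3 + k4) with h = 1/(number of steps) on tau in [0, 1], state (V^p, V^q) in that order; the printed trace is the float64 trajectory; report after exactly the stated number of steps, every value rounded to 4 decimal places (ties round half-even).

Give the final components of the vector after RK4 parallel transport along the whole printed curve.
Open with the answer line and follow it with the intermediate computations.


Answer: V^p = -0.1250, V^q = 0.1250

gamma'(tau) = (2*tau, 1 - (4/3)*tau); f(tau, V)^k = -Gamma^k_ij(gamma(tau)) gamma'^i(tau) V^j; h = 1/2; intermediate values shown to 6 dp
curve data and Christoffel symbols at the stage parameters:
  tau = 0.000000: gamma = (0.125000, 0.000000), gamma' = (0.000000, 1.000000); Gamma_ppp = 0.000000, Gamma_ppq = 0.000000, Gamma_pqq = 0.000000, Gamma_qpp = 0.000000, Gamma_qpq = 0.000000, Gamma_qqq = 0.000000
  tau = 0.250000: gamma = (0.187500, 0.208333), gamma' = (0.500000, 0.666667); Gamma_ppp = 0.000000, Gamma_ppq = 0.000000, Gamma_pqq = 0.000000, Gamma_qpp = 0.000000, Gamma_qpq = 0.000000, Gamma_qqq = 0.000000
  tau = 0.500000: gamma = (0.375000, 0.333333), gamma' = (1.000000, 0.333333); Gamma_ppp = 0.000000, Gamma_ppq = 0.000000, Gamma_pqq = 0.000000, Gamma_qpp = 0.000000, Gamma_qpq = 0.000000, Gamma_qqq = 0.000000
  tau = 0.750000: gamma = (0.687500, 0.375000), gamma' = (1.500000, 0.000000); Gamma_ppp = 0.000000, Gamma_ppq = 0.000000, Gamma_pqq = 0.000000, Gamma_qpp = 0.000000, Gamma_qpq = 0.000000, Gamma_qqq = 0.000000
  tau = 1.000000: gamma = (1.125000, 0.333333), gamma' = (2.000000, -0.333333); Gamma_ppp = 0.000000, Gamma_ppq = 0.000000, Gamma_pqq = 0.000000, Gamma_qpp = 0.000000, Gamma_qpq = 0.000000, Gamma_qqq = 0.000000
step 0: V^p = -0.1250, V^q = 0.1250
step 1: k1 = (0.000000, 0.000000), k2 = (0.000000, 0.000000), k3 = (0.000000, 0.000000), k4 = (0.000000, 0.000000); V <- V + (h/6)(k1 + 2k2 + 2k3 + k4): V^p = -0.1250, V^q = 0.1250
step 2: k1 = (0.000000, 0.000000), k2 = (0.000000, 0.000000), k3 = (0.000000, 0.000000), k4 = (0.000000, 0.000000); V <- V + (h/6)(k1 + 2k2 + 2k3 + k4): V^p = -0.1250, V^q = 0.1250


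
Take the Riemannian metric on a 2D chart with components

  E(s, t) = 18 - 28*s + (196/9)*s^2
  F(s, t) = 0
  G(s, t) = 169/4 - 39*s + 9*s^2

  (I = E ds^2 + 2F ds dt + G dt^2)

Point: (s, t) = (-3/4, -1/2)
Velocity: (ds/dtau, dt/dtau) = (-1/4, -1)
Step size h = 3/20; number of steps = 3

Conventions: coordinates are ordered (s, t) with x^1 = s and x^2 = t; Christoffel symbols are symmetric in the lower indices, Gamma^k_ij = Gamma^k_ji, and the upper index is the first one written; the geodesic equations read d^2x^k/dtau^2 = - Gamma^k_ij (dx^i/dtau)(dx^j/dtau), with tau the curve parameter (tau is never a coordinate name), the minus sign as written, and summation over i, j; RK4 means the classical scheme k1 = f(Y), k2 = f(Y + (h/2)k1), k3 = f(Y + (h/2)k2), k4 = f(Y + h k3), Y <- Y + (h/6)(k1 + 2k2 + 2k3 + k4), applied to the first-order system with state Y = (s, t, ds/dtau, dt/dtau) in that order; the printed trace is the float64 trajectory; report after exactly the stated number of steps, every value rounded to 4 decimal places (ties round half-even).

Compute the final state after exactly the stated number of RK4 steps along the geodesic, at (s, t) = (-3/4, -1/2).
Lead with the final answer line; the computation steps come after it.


Answer: s = -0.9038, t = -0.9293, ds/dtau = -0.4181, dt/dtau = -0.9023

f(Y) = (ds/dtau, dt/dtau, -Gamma^s_ij Y'^i Y'^j, -Gamma^t_ij Y'^i Y'^j) with the Gammas evaluated at the stage position; h = 0.150000; intermediate values shown to 6 dp
step 0: s = -0.7500, t = -0.5000, ds/dtau = -0.2500, dt/dtau = -1.0000
step 1:
  k1: at (s, t) = (-0.750000, -0.500000), (ds/dtau, dt/dtau) = (-0.250000, -1.000000); Gamma_sss = -0.591870, Gamma_sst = 0.000000, Gamma_stt = 0.512195, Gamma_tss = 0.000000, Gamma_tst = -0.342857, Gamma_ttt = 0.000000; k1 = (-0.250000, -1.000000, -0.475203, 0.171429)
  k2: at (s, t) = (-0.768750, -0.575000), (ds/dtau, dt/dtau) = (-0.285640, -0.987143); Gamma_sss = -0.586727, Gamma_sst = 0.000000, Gamma_stt = 0.504221, Gamma_tss = 0.000000, Gamma_tst = -0.340667, Gamma_ttt = 0.000000; k2 = (-0.285640, -0.987143, -0.443468, 0.192114)
  k3: at (s, t) = (-0.771423, -0.574036), (ds/dtau, dt/dtau) = (-0.283260, -0.985591); Gamma_sss = -0.585998, Gamma_sst = 0.000000, Gamma_stt = 0.503101, Gamma_tss = 0.000000, Gamma_tst = -0.340357, Gamma_ttt = 0.000000; k3 = (-0.283260, -0.985591, -0.441689, 0.190041)
  k4: at (s, t) = (-0.792489, -0.647839), (ds/dtau, dt/dtau) = (-0.316253, -0.971494); Gamma_sss = -0.580293, Gamma_sst = 0.000000, Gamma_stt = 0.494410, Gamma_tss = 0.000000, Gamma_tst = -0.337934, Gamma_ttt = 0.000000; k4 = (-0.316253, -0.971494, -0.408586, 0.207653)
  Y <- Y + (h/6)(k1 + 2k2 + 2k3 + k4): s = -0.7926, t = -0.6479, ds/dtau = -0.3164, dt/dtau = -0.9714
step 2:
  k1: at (s, t) = (-0.792601, -0.647924), (ds/dtau, dt/dtau) = (-0.316353, -0.971415); Gamma_sss = -0.580263, Gamma_sst = 0.000000, Gamma_stt = 0.494365, Gamma_tss = 0.000000, Gamma_tst = -0.337921, Gamma_ttt = 0.000000; k1 = (-0.316353, -0.971415, -0.408434, 0.207693)
  k2: at (s, t) = (-0.816328, -0.720780), (ds/dtau, dt/dtau) = (-0.346985, -0.955838); Gamma_sss = -0.573921, Gamma_sst = 0.000000, Gamma_stt = 0.484867, Gamma_tss = 0.000000, Gamma_tst = -0.335234, Gamma_ttt = 0.000000; k2 = (-0.346985, -0.955838, -0.373888, 0.222368)
  k3: at (s, t) = (-0.818625, -0.719612), (ds/dtau, dt/dtau) = (-0.344394, -0.954738); Gamma_sss = -0.573311, Gamma_sst = 0.000000, Gamma_stt = 0.483963, Gamma_tss = 0.000000, Gamma_tst = -0.334976, Gamma_ttt = 0.000000; k3 = (-0.344394, -0.954738, -0.373145, 0.220284)
  k4: at (s, t) = (-0.844260, -0.791135), (ds/dtau, dt/dtau) = (-0.372324, -0.938373); Gamma_sss = -0.566568, Gamma_sst = 0.000000, Gamma_stt = 0.474063, Gamma_tss = 0.000000, Gamma_tst = -0.332124, Gamma_ttt = 0.000000; k4 = (-0.372324, -0.938373, -0.338892, 0.232074)
  Y <- Y + (h/6)(k1 + 2k2 + 2k3 + k4): s = -0.8444, t = -0.7912, ds/dtau = -0.3724, dt/dtau = -0.9383
step 3:
  k1: at (s, t) = (-0.844387, -0.791198), (ds/dtau, dt/dtau) = (-0.372387, -0.938288); Gamma_sss = -0.566535, Gamma_sst = 0.000000, Gamma_stt = 0.474014, Gamma_tss = 0.000000, Gamma_tst = -0.332110, Gamma_ttt = 0.000000; k1 = (-0.372387, -0.938288, -0.338753, 0.232083)
  k2: at (s, t) = (-0.872316, -0.861569), (ds/dtau, dt/dtau) = (-0.397794, -0.920882); Gamma_sss = -0.559308, Gamma_sst = 0.000000, Gamma_stt = 0.463602, Gamma_tss = 0.000000, Gamma_tst = -0.329057, Gamma_ttt = 0.000000; k2 = (-0.397794, -0.920882, -0.304641, 0.241081)
  k3: at (s, t) = (-0.874222, -0.860264), (ds/dtau, dt/dtau) = (-0.395235, -0.920207); Gamma_sss = -0.558819, Gamma_sst = 0.000000, Gamma_stt = 0.462906, Gamma_tss = 0.000000, Gamma_tst = -0.328851, Gamma_ttt = 0.000000; k3 = (-0.395235, -0.920207, -0.304686, 0.239205)
  k4: at (s, t) = (-0.903673, -0.929229), (ds/dtau, dt/dtau) = (-0.418090, -0.902408); Gamma_sss = -0.551344, Gamma_sst = 0.000000, Gamma_stt = 0.452355, Gamma_tss = 0.000000, Gamma_tst = -0.325697, Gamma_ttt = 0.000000; k4 = (-0.418090, -0.902408, -0.271996, 0.245763)
  Y <- Y + (h/6)(k1 + 2k2 + 2k3 + k4): s = -0.9038, t = -0.9293, ds/dtau = -0.4181, dt/dtau = -0.9023


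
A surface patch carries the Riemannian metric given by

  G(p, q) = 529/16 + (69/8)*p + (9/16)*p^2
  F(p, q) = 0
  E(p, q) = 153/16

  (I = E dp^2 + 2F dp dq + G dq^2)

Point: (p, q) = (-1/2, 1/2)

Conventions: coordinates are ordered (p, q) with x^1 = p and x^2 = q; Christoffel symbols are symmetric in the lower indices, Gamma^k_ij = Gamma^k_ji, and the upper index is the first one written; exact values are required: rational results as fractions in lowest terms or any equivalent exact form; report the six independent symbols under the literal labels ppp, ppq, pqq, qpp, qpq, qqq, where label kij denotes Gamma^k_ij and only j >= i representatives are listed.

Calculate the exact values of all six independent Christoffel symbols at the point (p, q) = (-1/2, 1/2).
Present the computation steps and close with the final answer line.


E = 153/16, F = 0, G = 1849/64 at the point
E_p = 0, E_q = 0, F_p = 0, F_q = 0, G_p = 129/16, G_q = 0
EG - F^2 = 282897/1024;  g^inv = (1024/282897) * [[1849/64, 0], [0, 153/16]]
first-kind symbols [ij,l] = (1/2)(d_i g_jl + d_j g_il - d_l g_ij): [pp,p] = E_p/2 = 0, [pp,q] = F_p - E_q/2 = 0, [pq,p] = E_q/2 = 0, [pq,q] = G_p/2 = 129/32, [qq,p] = F_q - G_p/2 = -129/32, [qq,q] = G_q/2 = 0
Gamma^p_ij = (G*[ij,p] - F*[ij,q])/(EG - F^2), Gamma^q_ij = (E*[ij,q] - F*[ij,p])/(EG - F^2)

Answer: Gamma_ppp = 0, Gamma_ppq = 0, Gamma_pqq = -43/102, Gamma_qpp = 0, Gamma_qpq = 6/43, Gamma_qqq = 0


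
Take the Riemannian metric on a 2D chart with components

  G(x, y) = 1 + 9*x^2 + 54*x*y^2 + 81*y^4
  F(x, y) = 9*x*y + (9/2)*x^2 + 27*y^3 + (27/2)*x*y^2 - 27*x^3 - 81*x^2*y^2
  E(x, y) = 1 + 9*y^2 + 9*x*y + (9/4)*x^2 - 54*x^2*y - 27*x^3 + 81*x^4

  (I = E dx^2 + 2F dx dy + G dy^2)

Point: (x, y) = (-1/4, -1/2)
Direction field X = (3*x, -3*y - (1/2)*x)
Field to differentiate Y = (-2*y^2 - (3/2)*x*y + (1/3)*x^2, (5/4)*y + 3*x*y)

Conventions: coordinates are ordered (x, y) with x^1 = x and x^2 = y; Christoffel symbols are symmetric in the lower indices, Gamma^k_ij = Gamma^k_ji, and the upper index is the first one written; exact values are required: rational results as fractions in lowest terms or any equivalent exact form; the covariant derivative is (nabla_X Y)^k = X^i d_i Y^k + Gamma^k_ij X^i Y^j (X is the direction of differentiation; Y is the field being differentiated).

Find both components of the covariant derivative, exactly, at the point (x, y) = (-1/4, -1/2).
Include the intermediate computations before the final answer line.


E = 1777/256, F = -117/32, G = 13/4 at the point
E_x = -117/4, E_y = -117/8, F_x = 27/16, F_y = 423/16, G_x = 9, G_y = -27
EG - F^2 = 2353/256;  g^inv = (256/2353) * [[13/4, 117/32], [117/32, 1777/256]]
first-kind symbols [ij,l] = (1/2)(d_i g_jl + d_j g_il - d_l g_ij): [xx,x] = E_x/2 = -117/8, [xx,y] = F_x - E_y/2 = 9, [xy,x] = E_y/2 = -117/16, [xy,y] = G_x/2 = 9/2, [yy,x] = F_y - G_x/2 = 351/16, [yy,y] = G_y/2 = -27/2
Gamma^x_ij = (G*[ij,x] - F*[ij,y])/(EG - F^2), Gamma^y_ij = (E*[ij,y] - F*[ij,x])/(EG - F^2)
Gamma_xxx = -288/181, Gamma_xxy = -144/181, Gamma_xyy = 432/181, Gamma_yxx = 2304/2353, Gamma_yxy = 1152/2353, Gamma_yyy = -3456/2353
X = (-3/4, 13/8), Y = (-2/3, -1/4) at the point

Answer: (nabla_X Y)^x = 27447/11584, (nabla_X Y)^y = 97327/37648
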